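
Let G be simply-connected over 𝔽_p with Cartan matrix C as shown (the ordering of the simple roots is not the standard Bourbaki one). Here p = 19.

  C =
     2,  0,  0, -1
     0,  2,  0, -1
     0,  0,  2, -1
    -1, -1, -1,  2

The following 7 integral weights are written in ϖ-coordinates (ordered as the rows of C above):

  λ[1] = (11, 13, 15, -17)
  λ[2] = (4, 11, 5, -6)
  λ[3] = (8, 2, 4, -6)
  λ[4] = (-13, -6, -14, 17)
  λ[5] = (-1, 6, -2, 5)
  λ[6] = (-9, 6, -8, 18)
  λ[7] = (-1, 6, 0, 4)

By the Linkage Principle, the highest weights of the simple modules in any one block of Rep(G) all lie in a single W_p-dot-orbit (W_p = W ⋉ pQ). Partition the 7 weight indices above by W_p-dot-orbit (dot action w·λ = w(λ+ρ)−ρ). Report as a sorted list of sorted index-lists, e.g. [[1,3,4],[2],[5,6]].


Type D_4, rank 4, |W|=192; reorder rows/cols to standard.

Folding the 7 weights λ_j+ρ into Ā_19 (reps in the given 4-coord order):

  [1] (4, 2, 0, 3) · [2] (0, 7, 1, 5) · [3] (4, 2, 0, 3) · [4] (0, 7, 1, 5) · [5] (0, 7, 1, 5) · [6] (1, 0, 0, 7) · [7] (0, 7, 1, 5)

Partition of {1..7} into 3 W_19-dot-orbits:

[[1, 3], [2, 4, 5, 7], [6]]


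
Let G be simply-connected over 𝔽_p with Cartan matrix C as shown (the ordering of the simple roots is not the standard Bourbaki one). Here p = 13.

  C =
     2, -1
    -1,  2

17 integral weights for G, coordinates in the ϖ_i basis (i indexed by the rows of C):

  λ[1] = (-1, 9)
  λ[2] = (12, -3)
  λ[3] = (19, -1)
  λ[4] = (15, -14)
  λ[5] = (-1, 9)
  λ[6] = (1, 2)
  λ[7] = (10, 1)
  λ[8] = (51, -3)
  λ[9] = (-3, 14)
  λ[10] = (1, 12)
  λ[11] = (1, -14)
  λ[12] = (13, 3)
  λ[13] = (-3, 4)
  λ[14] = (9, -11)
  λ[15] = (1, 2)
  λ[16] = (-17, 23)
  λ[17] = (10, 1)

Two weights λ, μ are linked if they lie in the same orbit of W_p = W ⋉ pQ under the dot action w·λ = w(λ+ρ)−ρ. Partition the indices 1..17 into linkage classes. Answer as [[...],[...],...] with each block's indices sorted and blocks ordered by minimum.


Type A_2, rank 2, |W|=6; reorder rows/cols to standard.

W_13-reps of the 17 weights in Ā_13 (same 2-coord order as C):

    [1] (0, 10)
    [2] (11, 2)
    [3] (6, 7)
    [4] (0, 10)
    [5] (0, 10)
    [6] (2, 3)
    [7] (11, 2)
    [8] (11, 2)
    [9] (0, 11)
    [10] (0, 11)
    [11] (11, 2)
    [12] (8, 1)
    [13] (2, 3)
    [14] (0, 10)
    [15] (2, 3)
    [16] (2, 3)
    [17] (11, 2)

The 17 indices split into 6 linkage classes (same alcove rep ⇔ same W_13-dot-orbit):

[[1, 4, 5, 14], [2, 7, 8, 11, 17], [3], [6, 13, 15, 16], [9, 10], [12]]


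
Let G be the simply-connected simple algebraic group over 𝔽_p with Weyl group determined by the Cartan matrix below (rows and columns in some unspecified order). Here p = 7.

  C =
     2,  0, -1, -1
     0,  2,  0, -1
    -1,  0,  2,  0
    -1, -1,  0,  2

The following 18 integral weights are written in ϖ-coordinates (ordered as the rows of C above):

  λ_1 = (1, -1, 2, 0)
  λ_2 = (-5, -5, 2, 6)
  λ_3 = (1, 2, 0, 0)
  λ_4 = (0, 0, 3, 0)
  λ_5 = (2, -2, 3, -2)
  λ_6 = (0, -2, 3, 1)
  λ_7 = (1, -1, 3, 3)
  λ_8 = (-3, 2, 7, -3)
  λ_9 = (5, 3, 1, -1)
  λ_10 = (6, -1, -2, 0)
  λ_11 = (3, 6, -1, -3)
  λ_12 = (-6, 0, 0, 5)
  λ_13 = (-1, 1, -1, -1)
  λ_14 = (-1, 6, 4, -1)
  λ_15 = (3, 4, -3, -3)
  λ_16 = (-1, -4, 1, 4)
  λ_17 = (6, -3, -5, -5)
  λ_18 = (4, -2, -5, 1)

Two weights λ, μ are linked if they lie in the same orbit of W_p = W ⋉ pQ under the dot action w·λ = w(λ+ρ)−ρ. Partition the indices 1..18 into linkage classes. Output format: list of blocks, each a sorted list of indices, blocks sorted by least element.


Cartan matrix: type A_4 (|W|=120); un-permuting the 4 rows.

λ_j+ρ reflected into Ā_7 (⟨·,θ^∨⟩≤7); 4-tuples as given:

    1: (2, 0, 3, 1)
    2: (2, 3, 1, 1)
    3: (2, 3, 1, 1)
    4: (1, 1, 4, 1)
    5: (1, 1, 4, 1)
    6: (1, 1, 4, 1)
    7: (2, 3, 1, 1)
    8: (2, 0, 3, 1)
    9: (2, 0, 3, 1)
    10: (6, 1, 0, 0)
    11: (0, 3, 2, 2)
    12: (1, 1, 4, 1)
    13: (0, 2, 0, 0)
    14: (0, 2, 0, 0)
    15: (0, 3, 2, 2)
    16: (0, 3, 2, 2)
    17: (2, 3, 1, 1)
    18: (1, 1, 4, 1)

6 distinct reps among the 18 weights ⇒ 6 W_7-linkage classes:

[[1, 8, 9], [2, 3, 7, 17], [4, 5, 6, 12, 18], [10], [11, 15, 16], [13, 14]]


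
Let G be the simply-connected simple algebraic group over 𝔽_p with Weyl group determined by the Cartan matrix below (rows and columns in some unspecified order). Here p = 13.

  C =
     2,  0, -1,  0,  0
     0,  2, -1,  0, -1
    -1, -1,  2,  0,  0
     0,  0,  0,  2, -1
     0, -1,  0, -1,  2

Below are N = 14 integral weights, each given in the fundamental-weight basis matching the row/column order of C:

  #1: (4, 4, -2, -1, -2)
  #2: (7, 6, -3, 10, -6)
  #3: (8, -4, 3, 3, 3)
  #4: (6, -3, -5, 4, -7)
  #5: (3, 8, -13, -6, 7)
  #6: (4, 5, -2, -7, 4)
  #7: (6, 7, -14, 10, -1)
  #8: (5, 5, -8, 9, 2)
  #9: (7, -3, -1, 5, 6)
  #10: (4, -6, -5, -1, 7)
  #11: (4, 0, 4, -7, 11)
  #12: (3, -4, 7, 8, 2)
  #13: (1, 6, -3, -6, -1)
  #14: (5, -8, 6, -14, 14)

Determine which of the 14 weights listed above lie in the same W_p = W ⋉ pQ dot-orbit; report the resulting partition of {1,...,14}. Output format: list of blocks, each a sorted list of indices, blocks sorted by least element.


Root system A_5: the 5×5 matrix C matches after relabeling.

Ā_13 reps of the 14 weights (A_5, coords as presented):

  1: (4, 3, 1, 1, 0);  2: (0, 0, 2, 0, 5);  3: (4, 3, 1, 1, 0);  4: (5, 1, 0, 4, 2);  5: (4, 3, 1, 1, 0);  6: (2, 4, 1, 3, 1);  7: (0, 0, 2, 0, 5);  8: (5, 1, 0, 4, 2);  9: (0, 0, 2, 0, 5);  10: (4, 3, 1, 1, 0);  11: (5, 1, 0, 4, 2);  12: (4, 3, 1, 1, 0);  13: (0, 0, 2, 0, 5);  14: (0, 0, 2, 0, 5)

Linkage partition of the 14 weights (4 classes, p=13):

[[1, 3, 5, 10, 12], [2, 7, 9, 13, 14], [4, 8, 11], [6]]


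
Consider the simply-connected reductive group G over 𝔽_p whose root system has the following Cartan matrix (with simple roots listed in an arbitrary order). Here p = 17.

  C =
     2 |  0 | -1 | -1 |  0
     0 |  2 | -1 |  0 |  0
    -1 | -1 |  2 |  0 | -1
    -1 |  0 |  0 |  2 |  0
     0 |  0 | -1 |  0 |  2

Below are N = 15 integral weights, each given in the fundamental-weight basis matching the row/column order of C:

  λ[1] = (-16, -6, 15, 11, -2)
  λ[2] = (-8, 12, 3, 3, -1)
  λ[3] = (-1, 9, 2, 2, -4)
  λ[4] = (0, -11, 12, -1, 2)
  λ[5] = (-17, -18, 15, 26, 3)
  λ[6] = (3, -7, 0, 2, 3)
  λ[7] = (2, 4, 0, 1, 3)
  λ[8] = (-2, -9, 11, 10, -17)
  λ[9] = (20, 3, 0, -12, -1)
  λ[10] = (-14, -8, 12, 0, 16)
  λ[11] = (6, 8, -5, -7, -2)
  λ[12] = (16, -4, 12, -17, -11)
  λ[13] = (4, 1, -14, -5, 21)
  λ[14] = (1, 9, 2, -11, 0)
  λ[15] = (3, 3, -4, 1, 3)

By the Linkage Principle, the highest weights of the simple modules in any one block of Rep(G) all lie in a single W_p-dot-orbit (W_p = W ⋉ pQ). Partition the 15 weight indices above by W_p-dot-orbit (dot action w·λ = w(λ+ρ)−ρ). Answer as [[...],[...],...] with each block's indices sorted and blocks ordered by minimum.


Type D_5, rank 5, |W|=1920; reorder rows/cols to standard.

Alcove-folded reps (p=17, 15 weights, presented ϖ-order):

  λ_1+ρ ↦ (1, 0, 1, 3, 4) · λ_2+ρ ↦ (0, 10, 0, 3, 3) · λ_3+ρ ↦ (0, 10, 0, 3, 3) · λ_4+ρ ↦ (0, 10, 0, 3, 3) · λ_5+ρ ↦ (0, 10, 0, 3, 3) · λ_6+ρ ↦ (1, 1, 3, 2, 1) · λ_7+ρ ↦ (1, 5, 1, 2, 4) · λ_8+ρ ↦ (1, 1, 3, 2, 1) · λ_9+ρ ↦ (1, 0, 1, 3, 4) · λ_10+ρ ↦ (0, 6, 0, 1, 4) · λ_11+ρ ↦ (1, 1, 3, 2, 1) · λ_12+ρ ↦ (0, 10, 0, 3, 3) · λ_13+ρ ↦ (1, 1, 3, 2, 1) · λ_14+ρ ↦ (1, 5, 1, 2, 4) · λ_15+ρ ↦ (1, 1, 3, 2, 1)

These 15 weights hit 5 W_17-dot-orbits; sizes (2, 5, 5, 2, 1):

[[1, 9], [2, 3, 4, 5, 12], [6, 8, 11, 13, 15], [7, 14], [10]]


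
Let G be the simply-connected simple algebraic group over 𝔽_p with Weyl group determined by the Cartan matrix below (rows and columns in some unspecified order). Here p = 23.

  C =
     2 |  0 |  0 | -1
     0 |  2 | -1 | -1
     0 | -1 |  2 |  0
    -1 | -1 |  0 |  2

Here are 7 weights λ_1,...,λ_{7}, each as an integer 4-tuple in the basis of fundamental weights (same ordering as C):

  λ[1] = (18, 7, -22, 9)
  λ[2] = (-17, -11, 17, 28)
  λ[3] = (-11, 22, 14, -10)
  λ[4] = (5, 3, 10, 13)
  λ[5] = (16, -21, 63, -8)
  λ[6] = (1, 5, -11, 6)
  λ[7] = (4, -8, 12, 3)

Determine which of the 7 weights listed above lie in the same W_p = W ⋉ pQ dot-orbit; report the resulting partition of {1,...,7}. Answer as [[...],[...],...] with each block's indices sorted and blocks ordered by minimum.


Root system A_4: the 4×4 matrix C matches after relabeling.

Folding the 7 weights λ_j+ρ into Ā_23 (reps in the given 4-coord order):

  [1] (2, 4, 6, 3);  [2] (2, 4, 6, 3);  [3] (6, 4, 0, 4);  [4] (6, 3, 1, 8);  [5] (2, 4, 6, 3);  [6] (2, 4, 6, 3);  [7] (2, 4, 6, 3)

Linkage partition of the 7 weights (3 classes, p=23):

[[1, 2, 5, 6, 7], [3], [4]]


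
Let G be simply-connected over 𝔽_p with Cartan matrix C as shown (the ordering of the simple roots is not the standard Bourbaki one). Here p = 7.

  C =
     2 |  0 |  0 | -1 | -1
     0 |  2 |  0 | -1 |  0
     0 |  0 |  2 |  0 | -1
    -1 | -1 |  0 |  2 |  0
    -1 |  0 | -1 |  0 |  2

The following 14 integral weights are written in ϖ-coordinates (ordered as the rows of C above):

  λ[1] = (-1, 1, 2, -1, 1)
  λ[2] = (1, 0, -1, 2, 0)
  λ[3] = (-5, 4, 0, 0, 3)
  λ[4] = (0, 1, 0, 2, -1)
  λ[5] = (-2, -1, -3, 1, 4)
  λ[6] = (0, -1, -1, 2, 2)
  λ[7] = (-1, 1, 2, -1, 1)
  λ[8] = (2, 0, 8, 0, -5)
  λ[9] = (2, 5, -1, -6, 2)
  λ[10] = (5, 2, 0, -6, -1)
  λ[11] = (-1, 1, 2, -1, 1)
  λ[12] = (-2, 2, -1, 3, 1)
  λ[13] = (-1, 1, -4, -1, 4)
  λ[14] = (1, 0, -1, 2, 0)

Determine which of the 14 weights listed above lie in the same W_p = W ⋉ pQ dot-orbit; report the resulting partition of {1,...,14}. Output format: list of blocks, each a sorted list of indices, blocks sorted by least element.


A_5 Cartan matrix, 5 simple roots permuted; ρ=(1,1,1,1,1).

Ā_7 reps of the 14 weights (A_5, coords as presented):

  1: (0, 2, 3, 0, 2)
  2: (2, 1, 0, 3, 1)
  3: (1, 2, 1, 3, 0)
  4: (1, 2, 1, 3, 0)
  5: (1, 0, 2, 1, 2)
  6: (1, 0, 0, 3, 3)
  7: (0, 2, 3, 0, 2)
  8: (1, 0, 2, 1, 2)
  9: (2, 1, 0, 3, 1)
  10: (1, 2, 1, 3, 0)
  11: (0, 2, 3, 0, 2)
  12: (1, 2, 1, 3, 0)
  13: (0, 2, 3, 0, 2)
  14: (2, 1, 0, 3, 1)

These 14 weights hit 5 W_7-dot-orbits; sizes (4, 3, 4, 2, 1):

[[1, 7, 11, 13], [2, 9, 14], [3, 4, 10, 12], [5, 8], [6]]


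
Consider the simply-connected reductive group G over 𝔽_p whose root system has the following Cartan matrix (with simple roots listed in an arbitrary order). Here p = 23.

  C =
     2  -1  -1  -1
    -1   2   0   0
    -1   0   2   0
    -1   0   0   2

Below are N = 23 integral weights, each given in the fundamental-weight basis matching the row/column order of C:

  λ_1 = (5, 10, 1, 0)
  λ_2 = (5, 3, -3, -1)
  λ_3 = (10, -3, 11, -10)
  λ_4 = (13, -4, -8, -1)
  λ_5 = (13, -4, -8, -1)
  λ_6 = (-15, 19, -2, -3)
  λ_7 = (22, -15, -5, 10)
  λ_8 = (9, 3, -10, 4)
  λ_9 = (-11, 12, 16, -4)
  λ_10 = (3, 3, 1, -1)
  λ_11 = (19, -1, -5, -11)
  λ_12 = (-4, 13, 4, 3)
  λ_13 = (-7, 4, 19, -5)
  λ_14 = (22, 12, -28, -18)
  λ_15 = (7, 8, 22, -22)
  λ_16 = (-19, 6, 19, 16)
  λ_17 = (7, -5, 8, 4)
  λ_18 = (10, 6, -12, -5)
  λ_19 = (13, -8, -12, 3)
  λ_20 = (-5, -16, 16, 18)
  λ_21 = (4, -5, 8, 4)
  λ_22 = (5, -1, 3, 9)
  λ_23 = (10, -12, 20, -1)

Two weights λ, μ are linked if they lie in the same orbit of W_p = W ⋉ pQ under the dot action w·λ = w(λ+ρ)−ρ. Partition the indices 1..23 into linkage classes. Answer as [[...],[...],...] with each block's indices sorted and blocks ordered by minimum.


D_4 Cartan matrix, 4 simple roots permuted; ρ=(1,1,1,1).

λ_j+ρ reflected into Ā_23 (⟨·,θ^∨⟩≤23); 4-tuples as given:

  λ_1 → (3, 11, 2, 1) · λ_2 → (4, 4, 2, 0) · λ_3 → (0, 2, 12, 9) · λ_4 → (4, 3, 7, 0) · λ_5 → (4, 3, 7, 0) · λ_6 → (3, 11, 2, 1) · λ_7 → (4, 3, 7, 0) · λ_8 → (1, 4, 9, 5) · λ_9 → (3, 0, 4, 10) · λ_10 → (4, 4, 2, 0) · λ_11 → (3, 0, 4, 10) · λ_12 → (3, 11, 2, 1) · λ_13 → (1, 4, 9, 5) · λ_14 → (4, 4, 2, 0) · λ_15 → (4, 4, 2, 0) · λ_16 → (3, 11, 2, 1) · λ_17 → (1, 4, 9, 5) · λ_18 → (4, 3, 7, 0) · λ_19 → (4, 3, 7, 0) · λ_20 → (4, 4, 2, 0) · λ_21 → (1, 4, 9, 5) · λ_22 → (3, 0, 4, 10) · λ_23 → (0, 2, 12, 9)

6 distinct reps among the 23 weights ⇒ 6 W_23-linkage classes:

[[1, 6, 12, 16], [2, 10, 14, 15, 20], [3, 23], [4, 5, 7, 18, 19], [8, 13, 17, 21], [9, 11, 22]]


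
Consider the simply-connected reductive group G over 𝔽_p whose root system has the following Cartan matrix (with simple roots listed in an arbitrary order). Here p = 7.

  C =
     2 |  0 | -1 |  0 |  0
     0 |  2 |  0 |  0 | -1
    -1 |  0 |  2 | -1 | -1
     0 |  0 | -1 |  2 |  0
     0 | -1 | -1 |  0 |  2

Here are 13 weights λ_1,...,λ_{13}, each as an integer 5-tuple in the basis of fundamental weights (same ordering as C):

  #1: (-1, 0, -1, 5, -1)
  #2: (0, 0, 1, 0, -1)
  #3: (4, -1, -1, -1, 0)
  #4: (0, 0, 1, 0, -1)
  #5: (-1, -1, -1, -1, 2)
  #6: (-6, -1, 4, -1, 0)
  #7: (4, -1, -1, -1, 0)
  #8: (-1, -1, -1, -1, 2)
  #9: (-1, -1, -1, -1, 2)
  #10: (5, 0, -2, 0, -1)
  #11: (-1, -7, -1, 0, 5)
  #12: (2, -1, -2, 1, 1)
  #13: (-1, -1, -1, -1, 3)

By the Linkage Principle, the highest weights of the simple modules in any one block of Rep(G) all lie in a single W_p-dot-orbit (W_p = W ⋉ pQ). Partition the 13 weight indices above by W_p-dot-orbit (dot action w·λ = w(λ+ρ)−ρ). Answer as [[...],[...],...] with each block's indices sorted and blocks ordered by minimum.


Root system D_5: the 5×5 matrix C matches after relabeling.

λ_j+ρ reflected into Ā_7 (⟨·,θ^∨⟩≤7); 5-tuples as given:

    λ_1 → (0, 1, 0, 6, 0)
    λ_2 → (1, 1, 2, 1, 0)
    λ_3 → (5, 0, 0, 0, 1)
    λ_4 → (1, 1, 2, 1, 0)
    λ_5 → (0, 0, 0, 0, 3)
    λ_6 → (5, 0, 0, 0, 1)
    λ_7 → (5, 0, 0, 0, 1)
    λ_8 → (0, 0, 0, 0, 3)
    λ_9 → (0, 0, 0, 0, 3)
    λ_10 → (5, 0, 0, 0, 1)
    λ_11 → (0, 6, 0, 1, 0)
    λ_12 → (2, 0, 1, 1, 1)
    λ_13 → (0, 0, 0, 0, 3)

6 distinct reps among the 13 weights ⇒ 6 W_7-linkage classes:

[[1], [2, 4], [3, 6, 7, 10], [5, 8, 9, 13], [11], [12]]


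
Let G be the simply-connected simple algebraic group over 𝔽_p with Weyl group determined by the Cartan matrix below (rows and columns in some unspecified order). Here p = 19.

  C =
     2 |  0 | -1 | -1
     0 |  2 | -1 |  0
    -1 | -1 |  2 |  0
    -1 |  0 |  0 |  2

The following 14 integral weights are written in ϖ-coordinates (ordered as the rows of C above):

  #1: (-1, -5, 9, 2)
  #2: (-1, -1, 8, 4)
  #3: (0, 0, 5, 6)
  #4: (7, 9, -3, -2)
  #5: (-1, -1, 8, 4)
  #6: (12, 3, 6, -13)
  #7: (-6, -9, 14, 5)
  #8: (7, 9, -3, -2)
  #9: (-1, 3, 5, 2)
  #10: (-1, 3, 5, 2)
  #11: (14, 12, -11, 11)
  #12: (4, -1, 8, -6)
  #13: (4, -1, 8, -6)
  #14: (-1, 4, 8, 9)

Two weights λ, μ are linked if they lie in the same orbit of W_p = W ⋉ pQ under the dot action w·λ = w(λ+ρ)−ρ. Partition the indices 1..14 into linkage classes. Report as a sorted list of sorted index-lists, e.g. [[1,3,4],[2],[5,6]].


Cartan matrix: type A_4 (|W|=120); un-permuting the 4 rows.

Each λ_j+ρ reduced to Ā_19; 4-tuples below use C's row order:

  [1] (0, 4, 6, 3) · [2] (0, 0, 9, 5) · [3] (1, 1, 6, 7) · [4] (5, 8, 2, 1) · [5] (0, 0, 9, 5) · [6] (1, 1, 6, 7) · [7] (5, 8, 2, 1) · [8] (5, 8, 2, 1) · [9] (0, 4, 6, 3) · [10] (0, 4, 6, 3) · [11] (5, 8, 2, 1) · [12] (0, 0, 9, 5) · [13] (0, 0, 9, 5) · [14] (0, 0, 9, 5)

4 distinct reps among the 14 weights ⇒ 4 W_19-linkage classes:

[[1, 9, 10], [2, 5, 12, 13, 14], [3, 6], [4, 7, 8, 11]]


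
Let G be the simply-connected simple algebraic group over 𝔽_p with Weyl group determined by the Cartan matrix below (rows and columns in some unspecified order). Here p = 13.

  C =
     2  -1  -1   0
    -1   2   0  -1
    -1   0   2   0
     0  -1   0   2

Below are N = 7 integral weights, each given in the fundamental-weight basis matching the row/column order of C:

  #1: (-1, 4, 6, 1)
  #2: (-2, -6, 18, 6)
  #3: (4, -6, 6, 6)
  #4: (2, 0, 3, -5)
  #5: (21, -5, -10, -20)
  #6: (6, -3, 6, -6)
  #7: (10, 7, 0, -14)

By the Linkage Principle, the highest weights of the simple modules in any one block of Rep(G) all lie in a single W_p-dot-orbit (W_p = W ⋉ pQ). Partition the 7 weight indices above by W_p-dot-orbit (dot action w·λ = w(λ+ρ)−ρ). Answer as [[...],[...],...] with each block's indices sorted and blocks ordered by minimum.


Cartan matrix: type A_4 (|W|=120); un-permuting the 4 rows.

Folding the 7 weights λ_j+ρ into Ā_13 (reps in the given 4-coord order):

  [1] (0, 5, 6, 1)
  [2] (0, 5, 6, 1)
  [3] (0, 5, 6, 1)
  [4] (0, 3, 4, 1)
  [5] (0, 3, 4, 1)
  [6] (0, 5, 6, 1)
  [7] (0, 5, 6, 1)

The 7 indices split into 2 linkage classes (same alcove rep ⇔ same W_13-dot-orbit):

[[1, 2, 3, 6, 7], [4, 5]]


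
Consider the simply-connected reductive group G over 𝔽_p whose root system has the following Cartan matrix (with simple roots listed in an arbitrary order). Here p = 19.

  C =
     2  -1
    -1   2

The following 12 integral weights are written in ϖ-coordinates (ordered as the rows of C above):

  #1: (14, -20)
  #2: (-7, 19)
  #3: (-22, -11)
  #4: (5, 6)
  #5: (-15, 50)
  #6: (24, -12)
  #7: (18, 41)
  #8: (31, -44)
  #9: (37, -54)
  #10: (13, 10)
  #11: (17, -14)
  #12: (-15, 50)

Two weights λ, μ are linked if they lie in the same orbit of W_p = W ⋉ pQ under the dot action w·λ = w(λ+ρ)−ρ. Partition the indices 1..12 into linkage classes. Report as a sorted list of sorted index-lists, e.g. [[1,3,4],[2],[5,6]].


Type A_2, rank 2, |W|=6; reorder rows/cols to standard.

Alcove-folded reps (p=19, 12 weights, presented ϖ-order):

  1: (4, 15);  2: (5, 13);  3: (2, 7);  4: (6, 7);  5: (5, 13);  6: (8, 5);  7: (4, 15);  8: (8, 5);  9: (4, 15);  10: (8, 5);  11: (5, 13);  12: (5, 13)

Partition of {1..12} into 5 W_19-dot-orbits:

[[1, 7, 9], [2, 5, 11, 12], [3], [4], [6, 8, 10]]


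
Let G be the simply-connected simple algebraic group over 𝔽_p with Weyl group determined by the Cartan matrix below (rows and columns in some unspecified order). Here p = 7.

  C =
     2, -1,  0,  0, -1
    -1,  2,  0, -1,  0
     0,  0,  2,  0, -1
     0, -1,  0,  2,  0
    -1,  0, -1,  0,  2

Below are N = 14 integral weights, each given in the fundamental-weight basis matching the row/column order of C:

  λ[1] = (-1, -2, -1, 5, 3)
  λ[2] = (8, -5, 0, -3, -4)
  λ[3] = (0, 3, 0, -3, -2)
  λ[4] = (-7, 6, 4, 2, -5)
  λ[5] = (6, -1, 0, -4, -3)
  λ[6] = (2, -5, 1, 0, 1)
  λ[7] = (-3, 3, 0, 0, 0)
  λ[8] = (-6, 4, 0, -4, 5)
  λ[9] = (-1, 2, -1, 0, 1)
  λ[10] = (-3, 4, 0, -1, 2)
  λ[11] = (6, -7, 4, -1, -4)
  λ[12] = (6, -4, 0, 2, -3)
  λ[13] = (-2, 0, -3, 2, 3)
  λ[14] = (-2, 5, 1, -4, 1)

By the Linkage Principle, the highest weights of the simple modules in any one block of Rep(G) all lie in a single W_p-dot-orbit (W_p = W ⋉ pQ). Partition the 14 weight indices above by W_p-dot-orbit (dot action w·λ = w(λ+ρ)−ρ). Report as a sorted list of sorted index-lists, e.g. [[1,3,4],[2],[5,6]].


Type A_5, rank 5, |W|=720; reorder rows/cols to standard.

Each λ_j+ρ reduced to Ā_7; 5-tuples below use C's row order:

    λ_1 → (1, 0, 2, 3, 1)
    λ_2 → (0, 2, 0, 2, 1)
    λ_3 → (0, 2, 0, 2, 1)
    λ_4 → (1, 0, 2, 3, 1)
    λ_5 → (2, 3, 1, 0, 1)
    λ_6 → (1, 0, 2, 3, 1)
    λ_7 → (1, 2, 0, 1, 1)
    λ_8 → (2, 3, 1, 0, 1)
    λ_9 → (0, 3, 0, 1, 2)
    λ_10 → (2, 3, 1, 0, 1)
    λ_11 → (0, 2, 0, 2, 1)
    λ_12 → (2, 3, 1, 0, 1)
    λ_13 → (1, 0, 2, 3, 1)
    λ_14 → (1, 2, 0, 1, 1)

Grouping the 14 weights by Ā_7-representative: 5 linkage classes.

[[1, 4, 6, 13], [2, 3, 11], [5, 8, 10, 12], [7, 14], [9]]


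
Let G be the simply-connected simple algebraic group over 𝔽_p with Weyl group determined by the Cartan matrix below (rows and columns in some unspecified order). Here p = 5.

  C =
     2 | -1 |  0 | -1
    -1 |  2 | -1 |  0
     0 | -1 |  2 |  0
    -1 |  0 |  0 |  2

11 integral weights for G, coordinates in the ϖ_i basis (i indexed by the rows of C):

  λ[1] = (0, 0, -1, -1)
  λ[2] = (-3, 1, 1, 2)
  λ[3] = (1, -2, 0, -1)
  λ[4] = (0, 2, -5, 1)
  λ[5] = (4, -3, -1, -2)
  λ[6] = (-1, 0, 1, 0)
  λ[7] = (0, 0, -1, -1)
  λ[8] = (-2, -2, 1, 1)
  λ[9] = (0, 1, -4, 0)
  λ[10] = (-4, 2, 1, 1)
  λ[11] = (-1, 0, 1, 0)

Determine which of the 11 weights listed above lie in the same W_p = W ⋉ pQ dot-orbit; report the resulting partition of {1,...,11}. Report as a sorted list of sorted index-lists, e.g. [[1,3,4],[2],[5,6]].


Dynkin diagram of C (from the 6 off-diagonal −1 entries): A_4.

Alcove-folded reps (p=5, 11 weights, presented ϖ-order):

  [1] (1, 1, 0, 0)
  [2] (2, 0, 2, 1)
  [3] (1, 1, 0, 0)
  [4] (0, 1, 2, 1)
  [5] (2, 0, 2, 1)
  [6] (0, 1, 2, 1)
  [7] (1, 1, 0, 0)
  [8] (1, 1, 0, 0)
  [9] (0, 1, 2, 1)
  [10] (2, 0, 2, 1)
  [11] (0, 1, 2, 1)

Linkage partition of the 11 weights (3 classes, p=5):

[[1, 3, 7, 8], [2, 5, 10], [4, 6, 9, 11]]


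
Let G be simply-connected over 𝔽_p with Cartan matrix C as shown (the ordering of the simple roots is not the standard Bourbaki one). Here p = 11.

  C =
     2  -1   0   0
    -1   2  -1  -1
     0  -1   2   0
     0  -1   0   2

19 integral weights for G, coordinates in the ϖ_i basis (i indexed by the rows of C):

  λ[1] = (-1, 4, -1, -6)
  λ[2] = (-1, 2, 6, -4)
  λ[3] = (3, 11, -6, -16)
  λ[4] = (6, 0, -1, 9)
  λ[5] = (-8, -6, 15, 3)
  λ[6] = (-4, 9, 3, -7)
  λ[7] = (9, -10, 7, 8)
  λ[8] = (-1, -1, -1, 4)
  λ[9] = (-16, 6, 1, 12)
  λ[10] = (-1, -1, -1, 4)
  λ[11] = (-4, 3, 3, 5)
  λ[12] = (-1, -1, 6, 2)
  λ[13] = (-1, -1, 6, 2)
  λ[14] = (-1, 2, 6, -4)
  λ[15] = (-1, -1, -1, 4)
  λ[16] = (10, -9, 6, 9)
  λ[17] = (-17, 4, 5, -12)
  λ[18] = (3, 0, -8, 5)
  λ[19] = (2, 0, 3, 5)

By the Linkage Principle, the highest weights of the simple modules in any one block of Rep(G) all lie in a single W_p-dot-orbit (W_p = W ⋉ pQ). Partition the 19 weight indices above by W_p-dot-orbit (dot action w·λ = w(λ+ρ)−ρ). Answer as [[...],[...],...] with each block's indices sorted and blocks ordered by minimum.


Dynkin diagram of C (from the 6 off-diagonal −1 entries): D_4.

λ_j+ρ reflected into Ā_11 (⟨·,θ^∨⟩≤11); 4-tuples as given:

  λ_1 → (0, 0, 0, 5)
  λ_2 → (0, 0, 7, 3)
  λ_3 → (0, 3, 1, 3)
  λ_4 → (0, 0, 7, 3)
  λ_5 → (0, 3, 1, 3)
  λ_6 → (0, 3, 1, 3)
  λ_7 → (1, 1, 1, 0)
  λ_8 → (0, 0, 0, 5)
  λ_9 → (2, 0, 3, 4)
  λ_10 → (0, 0, 0, 5)
  λ_11 → (0, 3, 1, 3)
  λ_12 → (0, 0, 7, 3)
  λ_13 → (0, 0, 7, 3)
  λ_14 → (0, 0, 7, 3)
  λ_15 → (0, 0, 0, 5)
  λ_16 → (1, 1, 1, 0)
  λ_17 → (0, 0, 0, 5)
  λ_18 → (2, 4, 1, 0)
  λ_19 → (0, 3, 1, 3)

Linkage partition of the 19 weights (6 classes, p=11):

[[1, 8, 10, 15, 17], [2, 4, 12, 13, 14], [3, 5, 6, 11, 19], [7, 16], [9], [18]]


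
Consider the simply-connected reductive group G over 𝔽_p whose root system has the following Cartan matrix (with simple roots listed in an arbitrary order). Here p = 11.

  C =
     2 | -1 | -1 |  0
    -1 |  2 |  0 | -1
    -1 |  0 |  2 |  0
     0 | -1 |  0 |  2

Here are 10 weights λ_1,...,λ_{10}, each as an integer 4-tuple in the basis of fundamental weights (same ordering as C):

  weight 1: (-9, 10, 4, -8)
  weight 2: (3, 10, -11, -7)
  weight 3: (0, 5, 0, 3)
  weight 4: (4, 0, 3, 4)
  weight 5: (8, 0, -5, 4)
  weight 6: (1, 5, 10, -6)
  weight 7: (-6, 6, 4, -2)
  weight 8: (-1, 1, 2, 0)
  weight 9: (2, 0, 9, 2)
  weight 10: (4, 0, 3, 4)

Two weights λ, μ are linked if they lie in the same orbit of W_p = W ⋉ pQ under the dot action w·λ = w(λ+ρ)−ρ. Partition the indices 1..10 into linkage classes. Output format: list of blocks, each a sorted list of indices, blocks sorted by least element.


Dynkin diagram of C (from the 6 off-diagonal −1 entries): A_4.

λ_j+ρ reflected into Ā_11 (⟨·,θ^∨⟩≤11); 4-tuples as given:

    [1] (1, 4, 3, 3)
    [2] (5, 1, 0, 1)
    [3] (1, 6, 0, 3)
    [4] (5, 1, 0, 1)
    [5] (5, 1, 0, 1)
    [6] (0, 2, 3, 1)
    [7] (5, 1, 0, 1)
    [8] (0, 2, 3, 1)
    [9] (1, 2, 4, 1)
    [10] (5, 1, 0, 1)

The 10 indices split into 5 linkage classes (same alcove rep ⇔ same W_11-dot-orbit):

[[1], [2, 4, 5, 7, 10], [3], [6, 8], [9]]


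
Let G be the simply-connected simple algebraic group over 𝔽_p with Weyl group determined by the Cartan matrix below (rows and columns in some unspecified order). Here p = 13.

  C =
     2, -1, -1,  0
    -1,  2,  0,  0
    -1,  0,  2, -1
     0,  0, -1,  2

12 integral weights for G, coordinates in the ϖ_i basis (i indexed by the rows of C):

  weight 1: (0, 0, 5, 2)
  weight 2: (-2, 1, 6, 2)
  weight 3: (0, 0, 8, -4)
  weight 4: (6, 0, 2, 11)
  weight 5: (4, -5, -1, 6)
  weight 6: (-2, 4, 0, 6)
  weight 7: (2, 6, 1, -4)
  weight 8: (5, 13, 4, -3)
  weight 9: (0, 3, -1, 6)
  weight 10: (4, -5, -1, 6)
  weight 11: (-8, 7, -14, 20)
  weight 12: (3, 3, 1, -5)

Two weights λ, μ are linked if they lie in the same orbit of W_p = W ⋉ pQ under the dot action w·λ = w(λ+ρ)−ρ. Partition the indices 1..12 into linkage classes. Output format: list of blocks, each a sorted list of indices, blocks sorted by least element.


Root system A_4: the 4×4 matrix C matches after relabeling.

Folding the 12 weights λ_j+ρ into Ā_13 (reps in the given 4-coord order):

  λ_1 → (1, 1, 6, 3);  λ_2 → (1, 1, 6, 3);  λ_3 → (1, 1, 6, 3);  λ_4 → (2, 7, 1, 2);  λ_5 → (1, 4, 0, 7);  λ_6 → (1, 4, 0, 7);  λ_7 → (2, 7, 1, 2);  λ_8 → (1, 1, 6, 3);  λ_9 → (1, 4, 0, 7);  λ_10 → (1, 4, 0, 7);  λ_11 → (1, 4, 0, 7);  λ_12 → (2, 4, 2, 2)

Linkage partition of the 12 weights (4 classes, p=13):

[[1, 2, 3, 8], [4, 7], [5, 6, 9, 10, 11], [12]]


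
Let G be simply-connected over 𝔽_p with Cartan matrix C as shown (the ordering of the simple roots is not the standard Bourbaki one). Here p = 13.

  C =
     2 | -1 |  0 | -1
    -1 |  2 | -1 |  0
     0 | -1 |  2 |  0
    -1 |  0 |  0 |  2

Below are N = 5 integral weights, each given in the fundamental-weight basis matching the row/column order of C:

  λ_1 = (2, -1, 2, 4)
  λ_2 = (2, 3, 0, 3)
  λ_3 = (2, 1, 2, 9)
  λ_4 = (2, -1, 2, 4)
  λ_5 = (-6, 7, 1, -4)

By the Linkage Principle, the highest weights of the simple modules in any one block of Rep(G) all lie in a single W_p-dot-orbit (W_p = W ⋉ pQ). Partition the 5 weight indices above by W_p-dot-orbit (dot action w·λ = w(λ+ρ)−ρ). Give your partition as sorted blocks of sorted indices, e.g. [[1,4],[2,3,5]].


Dynkin diagram of C (from the 6 off-diagonal −1 entries): A_4.

Ā_13 reps of the 5 weights (A_4, coords as presented):

  λ_1 → (3, 0, 3, 5) · λ_2 → (3, 4, 1, 4) · λ_3 → (3, 0, 2, 5) · λ_4 → (3, 0, 3, 5) · λ_5 → (3, 0, 2, 5)

The 5 indices split into 3 linkage classes (same alcove rep ⇔ same W_13-dot-orbit):

[[1, 4], [2], [3, 5]]


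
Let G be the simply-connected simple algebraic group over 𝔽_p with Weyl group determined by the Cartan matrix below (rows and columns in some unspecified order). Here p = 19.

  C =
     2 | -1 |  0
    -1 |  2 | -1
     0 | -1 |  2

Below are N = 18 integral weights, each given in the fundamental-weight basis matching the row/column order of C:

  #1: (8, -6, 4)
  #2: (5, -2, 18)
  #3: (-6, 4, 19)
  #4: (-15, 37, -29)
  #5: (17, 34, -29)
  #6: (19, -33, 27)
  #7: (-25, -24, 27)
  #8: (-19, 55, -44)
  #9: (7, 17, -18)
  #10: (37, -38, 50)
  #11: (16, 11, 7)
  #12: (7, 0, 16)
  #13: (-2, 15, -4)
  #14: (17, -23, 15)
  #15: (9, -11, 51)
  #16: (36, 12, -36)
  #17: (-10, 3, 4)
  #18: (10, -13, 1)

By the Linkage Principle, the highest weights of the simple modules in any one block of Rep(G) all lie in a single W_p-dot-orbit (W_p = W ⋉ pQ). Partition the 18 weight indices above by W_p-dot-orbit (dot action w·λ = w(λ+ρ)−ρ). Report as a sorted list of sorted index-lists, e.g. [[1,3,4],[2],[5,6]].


C ↔ A_3 under row/col permutation; |W(A_3)| = 24.

Each λ_j+ρ reduced to Ā_19; 3-tuples below use C's row order:

  λ_1 → (4, 5, 0)
  λ_2 → (0, 1, 13)
  λ_3 → (0, 1, 13)
  λ_4 → (4, 5, 0)
  λ_5 → (1, 6, 9)
  λ_6 → (1, 6, 9)
  λ_7 → (4, 5, 0)
  λ_8 → (0, 1, 13)
  λ_9 → (1, 1, 10)
  λ_10 → (0, 1, 13)
  λ_11 → (1, 1, 10)
  λ_12 → (1, 1, 10)
  λ_13 → (1, 12, 3)
  λ_14 → (1, 12, 3)
  λ_15 → (4, 5, 0)
  λ_16 → (1, 12, 3)
  λ_17 → (4, 5, 0)
  λ_18 → (1, 1, 10)

Partition of {1..18} into 5 W_19-dot-orbits:

[[1, 4, 7, 15, 17], [2, 3, 8, 10], [5, 6], [9, 11, 12, 18], [13, 14, 16]]


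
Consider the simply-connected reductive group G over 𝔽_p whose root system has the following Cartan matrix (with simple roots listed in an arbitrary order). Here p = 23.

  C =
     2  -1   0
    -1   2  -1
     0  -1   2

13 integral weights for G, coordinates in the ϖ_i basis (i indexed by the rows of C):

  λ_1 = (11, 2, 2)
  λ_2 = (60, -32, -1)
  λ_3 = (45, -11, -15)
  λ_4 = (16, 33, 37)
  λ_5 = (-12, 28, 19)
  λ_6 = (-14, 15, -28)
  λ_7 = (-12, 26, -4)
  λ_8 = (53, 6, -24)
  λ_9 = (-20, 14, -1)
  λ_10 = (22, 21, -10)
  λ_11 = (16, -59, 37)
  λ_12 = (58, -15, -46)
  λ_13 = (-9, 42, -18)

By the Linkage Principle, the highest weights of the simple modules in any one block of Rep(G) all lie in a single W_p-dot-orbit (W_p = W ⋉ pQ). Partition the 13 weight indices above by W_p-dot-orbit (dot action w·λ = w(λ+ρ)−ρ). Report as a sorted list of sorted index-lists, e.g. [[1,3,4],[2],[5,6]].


Root system A_3: the 3×3 matrix C matches after relabeling.

Folding the 13 weights λ_j+ρ into Ā_23 (reps in the given 3-coord order):

    [1] (12, 3, 3)
    [2] (7, 0, 8)
    [3] (1, 0, 13)
    [4] (12, 3, 3)
    [5] (12, 3, 3)
    [6] (7, 12, 1)
    [7] (7, 12, 1)
    [8] (7, 0, 8)
    [9] (15, 0, 4)
    [10] (1, 0, 13)
    [11] (12, 3, 3)
    [12] (1, 0, 13)
    [13] (12, 3, 3)

These 13 weights hit 5 W_23-dot-orbits; sizes (5, 2, 3, 2, 1):

[[1, 4, 5, 11, 13], [2, 8], [3, 10, 12], [6, 7], [9]]


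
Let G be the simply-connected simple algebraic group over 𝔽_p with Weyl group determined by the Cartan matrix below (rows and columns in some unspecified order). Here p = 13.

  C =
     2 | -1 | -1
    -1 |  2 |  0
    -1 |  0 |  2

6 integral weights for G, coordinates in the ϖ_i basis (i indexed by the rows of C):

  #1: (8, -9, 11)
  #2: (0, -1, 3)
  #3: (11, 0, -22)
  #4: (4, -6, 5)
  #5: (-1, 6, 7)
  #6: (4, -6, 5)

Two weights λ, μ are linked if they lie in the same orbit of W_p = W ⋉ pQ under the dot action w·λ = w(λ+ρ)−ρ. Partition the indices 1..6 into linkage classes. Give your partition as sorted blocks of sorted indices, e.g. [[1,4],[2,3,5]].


Type A_3, rank 3, |W|=24; reorder rows/cols to standard.

Folding the 6 weights λ_j+ρ into Ā_13 (reps in the given 3-coord order):

  λ_1+ρ ↦ (1, 0, 4) · λ_2+ρ ↦ (1, 0, 4) · λ_3+ρ ↦ (1, 0, 4) · λ_4+ρ ↦ (0, 5, 6) · λ_5+ρ ↦ (0, 5, 6) · λ_6+ρ ↦ (0, 5, 6)

Grouping the 6 weights by Ā_13-representative: 2 linkage classes.

[[1, 2, 3], [4, 5, 6]]


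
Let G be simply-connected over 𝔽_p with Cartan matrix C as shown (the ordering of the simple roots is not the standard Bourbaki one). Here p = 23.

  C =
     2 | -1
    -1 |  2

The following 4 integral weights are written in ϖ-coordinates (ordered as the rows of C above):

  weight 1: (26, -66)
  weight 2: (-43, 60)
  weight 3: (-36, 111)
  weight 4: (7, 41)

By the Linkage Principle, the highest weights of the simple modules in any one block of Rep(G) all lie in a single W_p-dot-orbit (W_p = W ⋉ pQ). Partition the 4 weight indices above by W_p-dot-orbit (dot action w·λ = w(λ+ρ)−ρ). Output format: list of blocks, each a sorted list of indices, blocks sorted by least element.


Dynkin diagram of C (from the 2 off-diagonal −1 entries): A_2.

Folding the 4 weights λ_j+ρ into Ā_23 (reps in the given 2-coord order):

  λ_1+ρ ↦ (15, 4)
  λ_2+ρ ↦ (15, 4)
  λ_3+ρ ↦ (3, 12)
  λ_4+ρ ↦ (15, 4)

Grouping the 4 weights by Ā_23-representative: 2 linkage classes.

[[1, 2, 4], [3]]


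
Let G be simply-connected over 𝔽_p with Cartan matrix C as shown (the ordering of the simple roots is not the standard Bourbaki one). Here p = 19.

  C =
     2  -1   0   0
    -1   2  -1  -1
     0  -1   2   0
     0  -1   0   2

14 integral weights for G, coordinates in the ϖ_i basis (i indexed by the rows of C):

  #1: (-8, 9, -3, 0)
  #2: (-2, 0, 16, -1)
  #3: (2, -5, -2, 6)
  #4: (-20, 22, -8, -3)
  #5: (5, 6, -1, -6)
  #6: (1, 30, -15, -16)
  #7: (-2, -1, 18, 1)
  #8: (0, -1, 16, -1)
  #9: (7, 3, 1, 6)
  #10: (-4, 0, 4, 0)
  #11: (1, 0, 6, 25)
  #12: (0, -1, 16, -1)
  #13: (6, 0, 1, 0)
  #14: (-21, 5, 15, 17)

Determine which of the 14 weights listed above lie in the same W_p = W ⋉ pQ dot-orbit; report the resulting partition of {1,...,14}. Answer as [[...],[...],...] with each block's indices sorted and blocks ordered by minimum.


D_4 Cartan matrix, 4 simple roots permuted; ρ=(1,1,1,1).

Alcove-folded reps (p=19, 14 weights, presented ϖ-order):

  [1] (7, 1, 2, 1);  [2] (1, 0, 17, 0);  [3] (1, 1, 3, 1);  [4] (12, 2, 0, 1);  [5] (6, 2, 0, 5);  [6] (12, 2, 0, 1);  [7] (1, 0, 17, 0);  [8] (1, 0, 17, 0);  [9] (6, 2, 0, 5);  [10] (1, 1, 3, 1);  [11] (7, 1, 2, 1);  [12] (1, 0, 17, 0);  [13] (7, 1, 2, 1);  [14] (1, 1, 3, 1)

The 14 indices split into 5 linkage classes (same alcove rep ⇔ same W_19-dot-orbit):

[[1, 11, 13], [2, 7, 8, 12], [3, 10, 14], [4, 6], [5, 9]]


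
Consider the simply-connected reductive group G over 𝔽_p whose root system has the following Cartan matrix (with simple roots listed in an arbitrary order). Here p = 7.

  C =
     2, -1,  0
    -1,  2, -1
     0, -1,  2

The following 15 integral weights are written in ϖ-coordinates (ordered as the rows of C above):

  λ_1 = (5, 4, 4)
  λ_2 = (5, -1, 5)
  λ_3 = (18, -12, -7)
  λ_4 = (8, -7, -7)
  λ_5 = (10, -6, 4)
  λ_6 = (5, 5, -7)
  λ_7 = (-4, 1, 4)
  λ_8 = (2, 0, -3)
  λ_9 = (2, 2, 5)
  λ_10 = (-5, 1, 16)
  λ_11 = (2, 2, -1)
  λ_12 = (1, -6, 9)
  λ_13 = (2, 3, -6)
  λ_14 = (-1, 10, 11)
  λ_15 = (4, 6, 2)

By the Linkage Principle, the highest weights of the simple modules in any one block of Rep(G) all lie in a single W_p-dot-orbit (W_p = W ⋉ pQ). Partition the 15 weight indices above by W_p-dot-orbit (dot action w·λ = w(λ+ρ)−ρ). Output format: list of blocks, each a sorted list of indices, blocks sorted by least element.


C ↔ A_3 under row/col permutation; |W(A_3)| = 24.

Each λ_j+ρ reduced to Ā_7; 3-tuples below use C's row order:

    1: (1, 2, 2)
    2: (1, 0, 1)
    3: (2, 1, 1)
    4: (2, 1, 1)
    5: (2, 1, 4)
    6: (1, 0, 1)
    7: (2, 1, 4)
    8: (2, 1, 1)
    9: (2, 1, 1)
    10: (1, 2, 2)
    11: (3, 3, 0)
    12: (0, 2, 2)
    13: (2, 1, 4)
    14: (0, 2, 2)
    15: (2, 1, 4)

Partition of {1..15} into 6 W_7-dot-orbits:

[[1, 10], [2, 6], [3, 4, 8, 9], [5, 7, 13, 15], [11], [12, 14]]


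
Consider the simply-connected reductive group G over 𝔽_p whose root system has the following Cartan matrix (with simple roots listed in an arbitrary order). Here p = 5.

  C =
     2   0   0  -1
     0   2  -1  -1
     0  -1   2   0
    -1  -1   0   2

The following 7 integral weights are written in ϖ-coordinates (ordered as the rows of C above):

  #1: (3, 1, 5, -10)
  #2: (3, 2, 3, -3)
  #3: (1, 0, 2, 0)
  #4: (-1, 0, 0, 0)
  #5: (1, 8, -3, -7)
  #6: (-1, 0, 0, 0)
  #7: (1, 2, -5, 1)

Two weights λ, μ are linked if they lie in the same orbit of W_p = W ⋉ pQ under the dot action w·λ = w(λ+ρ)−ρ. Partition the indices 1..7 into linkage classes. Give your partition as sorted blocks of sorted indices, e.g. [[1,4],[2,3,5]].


A_4 Cartan matrix, 4 simple roots permuted; ρ=(1,1,1,1).

Folding the 7 weights λ_j+ρ into Ā_5 (reps in the given 4-coord order):

  λ_1+ρ ↦ (1, 0, 2, 1);  λ_2+ρ ↦ (2, 1, 0, 0);  λ_3+ρ ↦ (0, 1, 1, 1);  λ_4+ρ ↦ (0, 1, 1, 1);  λ_5+ρ ↦ (0, 1, 1, 1);  λ_6+ρ ↦ (0, 1, 1, 1);  λ_7+ρ ↦ (0, 1, 1, 1)

Linkage partition of the 7 weights (3 classes, p=5):

[[1], [2], [3, 4, 5, 6, 7]]


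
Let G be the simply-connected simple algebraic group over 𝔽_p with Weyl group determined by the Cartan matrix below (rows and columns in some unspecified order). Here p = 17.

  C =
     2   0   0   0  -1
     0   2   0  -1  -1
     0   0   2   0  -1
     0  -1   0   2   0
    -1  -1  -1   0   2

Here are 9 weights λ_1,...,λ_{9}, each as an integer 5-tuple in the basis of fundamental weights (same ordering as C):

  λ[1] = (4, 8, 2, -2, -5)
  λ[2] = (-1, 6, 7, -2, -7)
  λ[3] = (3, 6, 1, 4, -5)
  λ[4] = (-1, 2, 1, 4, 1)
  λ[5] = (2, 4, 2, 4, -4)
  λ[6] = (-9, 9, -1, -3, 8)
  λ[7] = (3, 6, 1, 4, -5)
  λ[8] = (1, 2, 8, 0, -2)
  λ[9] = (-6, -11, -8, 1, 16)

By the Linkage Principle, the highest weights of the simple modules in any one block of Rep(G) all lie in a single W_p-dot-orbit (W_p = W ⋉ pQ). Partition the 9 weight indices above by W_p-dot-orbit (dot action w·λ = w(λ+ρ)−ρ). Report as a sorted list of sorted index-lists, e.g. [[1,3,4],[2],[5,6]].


C ↔ D_5 under row/col permutation; |W(D_5)| = 1920.

λ_j+ρ reflected into Ā_17 (⟨·,θ^∨⟩≤17); 5-tuples as given:

  λ_1 → (1, 4, 1, 1, 3) · λ_2 → (6, 0, 2, 1, 0) · λ_3 → (0, 3, 2, 5, 2) · λ_4 → (0, 3, 2, 5, 2) · λ_5 → (0, 2, 0, 5, 3) · λ_6 → (6, 0, 2, 1, 0) · λ_7 → (0, 3, 2, 5, 2) · λ_8 → (1, 2, 8, 1, 1) · λ_9 → (0, 3, 2, 5, 2)

Grouping the 9 weights by Ā_17-representative: 5 linkage classes.

[[1], [2, 6], [3, 4, 7, 9], [5], [8]]


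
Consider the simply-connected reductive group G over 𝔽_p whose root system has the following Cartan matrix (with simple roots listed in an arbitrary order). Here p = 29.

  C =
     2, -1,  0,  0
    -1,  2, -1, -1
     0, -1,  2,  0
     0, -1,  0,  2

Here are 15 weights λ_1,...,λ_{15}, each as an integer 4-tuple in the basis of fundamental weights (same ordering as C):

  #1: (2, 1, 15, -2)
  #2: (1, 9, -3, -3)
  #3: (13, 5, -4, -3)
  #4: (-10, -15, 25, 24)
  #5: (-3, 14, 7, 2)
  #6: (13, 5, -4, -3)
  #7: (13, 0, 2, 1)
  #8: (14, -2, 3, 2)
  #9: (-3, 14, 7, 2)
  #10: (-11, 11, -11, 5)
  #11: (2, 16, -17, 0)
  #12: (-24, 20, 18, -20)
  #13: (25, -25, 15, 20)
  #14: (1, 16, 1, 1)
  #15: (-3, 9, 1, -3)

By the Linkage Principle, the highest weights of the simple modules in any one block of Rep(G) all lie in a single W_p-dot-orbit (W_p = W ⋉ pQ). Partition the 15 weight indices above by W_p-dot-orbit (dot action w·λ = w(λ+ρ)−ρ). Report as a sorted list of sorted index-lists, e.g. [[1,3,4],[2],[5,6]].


Type D_4, rank 4, |W|=192; reorder rows/cols to standard.

Alcove-folded reps (p=29, 15 weights, presented ϖ-order):

  λ_1+ρ ↦ (3, 1, 16, 1)
  λ_2+ρ ↦ (2, 6, 2, 2)
  λ_3+ρ ↦ (14, 1, 3, 2)
  λ_4+ρ ↦ (14, 1, 3, 2)
  λ_5+ρ ↦ (2, 3, 8, 3)
  λ_6+ρ ↦ (14, 1, 3, 2)
  λ_7+ρ ↦ (14, 1, 3, 2)
  λ_8+ρ ↦ (14, 1, 3, 2)
  λ_9+ρ ↦ (2, 3, 8, 3)
  λ_10+ρ ↦ (2, 6, 2, 2)
  λ_11+ρ ↦ (3, 1, 16, 1)
  λ_12+ρ ↦ (2, 6, 2, 2)
  λ_13+ρ ↦ (2, 3, 8, 3)
  λ_14+ρ ↦ (2, 6, 2, 2)
  λ_15+ρ ↦ (2, 6, 2, 2)

Linkage partition of the 15 weights (4 classes, p=29):

[[1, 11], [2, 10, 12, 14, 15], [3, 4, 6, 7, 8], [5, 9, 13]]


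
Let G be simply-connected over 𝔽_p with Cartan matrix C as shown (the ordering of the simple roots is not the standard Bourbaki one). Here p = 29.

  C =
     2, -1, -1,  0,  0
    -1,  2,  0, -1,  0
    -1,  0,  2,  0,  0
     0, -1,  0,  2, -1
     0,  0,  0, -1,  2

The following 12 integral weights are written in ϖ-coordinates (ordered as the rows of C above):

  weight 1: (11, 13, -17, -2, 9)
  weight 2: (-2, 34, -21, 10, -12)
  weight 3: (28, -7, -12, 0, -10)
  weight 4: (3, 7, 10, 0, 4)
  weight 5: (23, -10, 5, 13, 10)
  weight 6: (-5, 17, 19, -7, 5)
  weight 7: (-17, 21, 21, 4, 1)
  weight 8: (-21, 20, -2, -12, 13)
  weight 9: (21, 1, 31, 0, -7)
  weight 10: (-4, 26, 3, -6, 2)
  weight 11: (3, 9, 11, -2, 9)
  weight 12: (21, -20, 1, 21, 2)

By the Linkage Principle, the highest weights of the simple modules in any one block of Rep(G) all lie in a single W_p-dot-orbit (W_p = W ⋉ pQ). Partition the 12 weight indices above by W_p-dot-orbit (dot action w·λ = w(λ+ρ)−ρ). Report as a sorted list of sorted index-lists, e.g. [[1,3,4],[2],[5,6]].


Dynkin diagram of C (from the 8 off-diagonal −1 entries): A_5.

λ_j+ρ reflected into Ā_29 (⟨·,θ^∨⟩≤29); 5-tuples as given:

  1: (4, 9, 6, 1, 3);  2: (4, 8, 11, 1, 5);  3: (4, 8, 11, 1, 5);  4: (4, 8, 11, 1, 5);  5: (4, 8, 11, 1, 5);  6: (4, 8, 11, 1, 5);  7: (16, 6, 0, 1, 4);  8: (10, 1, 10, 0, 3);  9: (3, 19, 1, 3, 2);  10: (3, 19, 1, 3, 2);  11: (4, 9, 6, 1, 3);  12: (3, 19, 1, 3, 2)

The 12 indices split into 5 linkage classes (same alcove rep ⇔ same W_29-dot-orbit):

[[1, 11], [2, 3, 4, 5, 6], [7], [8], [9, 10, 12]]
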